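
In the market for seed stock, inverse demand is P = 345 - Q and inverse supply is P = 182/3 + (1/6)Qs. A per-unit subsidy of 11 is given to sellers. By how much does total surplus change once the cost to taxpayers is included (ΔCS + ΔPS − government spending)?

Pre-subsidy: 345 - Q = 182/3 + (1/6)Q gives Q* = 1706/7 and P* = 709/7.
With the subsidy, sellers receive Ps = Pb + 11 for each unit, where Pb is the price buyers pay.
On the curves, Pb = 345 - Q and Ps = 182/3 + (1/6)Q; the wedge Ps − Pb = 11 gives 182/3 + (1/6)Q − (345 - Q) = 11, so Q' = 1772/7.
Then Pb = 345 − 1·(1772/7) = 643/7 and Ps = 182/3 + (1/6)·(1772/7) = 720/7.
ΔCS = ½(1706/7 + 1772/7)(709/7 − 643/7) = 114774/49; ΔPS = ½(1706/7 + 1772/7)(720/7 − 709/7) = 19129/49.
Government spending = 11 × 1772/7 = 19492/7.
Net change = 114774/49 + 19129/49 − 19492/7 = -363/7. The loss equals the DWL triangle ½·11·66/7.

Net change in total surplus = -363/7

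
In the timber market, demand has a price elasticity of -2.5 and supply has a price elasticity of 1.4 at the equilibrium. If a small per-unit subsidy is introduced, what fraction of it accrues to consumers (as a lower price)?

For a small subsidy around the equilibrium, the benefit split depends on the relative slopes, which at a point are proportional to the elasticities.
Buyer share = εs/(εs + |εd|) = 1.4/(1.4 + 2.5) = 14/39; seller share = |εd|/(εs + |εd|) = 25/39.

Consumer share = 14/39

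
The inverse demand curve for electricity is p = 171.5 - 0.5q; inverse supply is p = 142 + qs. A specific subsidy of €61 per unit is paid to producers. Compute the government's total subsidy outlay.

Government cost = 11041/3

Pre-subsidy: 171.5 - 0.5q = 142 + q gives q* = 59/3 and p* = 485/3.
With the subsidy, sellers receive ps = pb + 61 for each unit, where pb is the price buyers pay.
On the curves, pb = 171.5 - 0.5q and ps = 142 + q; the wedge ps − pb = 61 gives 142 + q − (171.5 - 0.5q) = 61, so q' = 181/3.
Then pb = 171.5 − 0.5·(181/3) = 424/3 and ps = 142 + 1·(181/3) = 607/3.
Government outlay = subsidy × quantity = 61 × 181/3 = 11041/3.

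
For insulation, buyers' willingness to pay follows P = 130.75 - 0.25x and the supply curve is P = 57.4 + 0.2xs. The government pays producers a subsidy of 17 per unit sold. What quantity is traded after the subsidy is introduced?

Pre-subsidy: 130.75 - 0.25x = 57.4 + 0.2x gives x* = 163 and P* = 90.
With the subsidy, sellers receive Ps = Pb + 17 for each unit, where Pb is the price buyers pay.
On the curves, Pb = 130.75 - 0.25x and Ps = 57.4 + 0.2x; the wedge Ps − Pb = 17 gives 57.4 + 0.2x − (130.75 - 0.25x) = 17, so x' = 1807/9.
Then Pb = 130.75 − 0.25·(1807/9) = 725/9 and Ps = 57.4 + 0.2·(1807/9) = 878/9.

x' = 1807/9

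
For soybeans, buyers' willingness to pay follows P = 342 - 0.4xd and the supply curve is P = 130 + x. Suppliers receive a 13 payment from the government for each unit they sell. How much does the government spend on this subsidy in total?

Pre-subsidy: 342 - 0.4x = 130 + x gives x* = 1060/7 and P* = 1970/7.
With the subsidy, sellers receive Ps = Pb + 13 for each unit, where Pb is the price buyers pay.
On the curves, Pb = 342 - 0.4x and Ps = 130 + x; the wedge Ps − Pb = 13 gives 130 + x − (342 - 0.4x) = 13, so x' = 1125/7.
Then Pb = 342 − 0.4·(1125/7) = 1944/7 and Ps = 130 + 1·(1125/7) = 2035/7.
Government outlay = subsidy × quantity = 13 × 1125/7 = 14625/7.

Government cost = 14625/7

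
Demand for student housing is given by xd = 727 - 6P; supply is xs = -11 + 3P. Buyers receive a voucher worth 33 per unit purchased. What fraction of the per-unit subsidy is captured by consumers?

Consumer share = 1/3

Pre-subsidy: 727 - 6P = -11 + 3P gives P* = 82, x* = 235.
With the rebate, buyers effectively pay Pb = Ps − 33, where Ps is the price sellers receive.
Demand in terms of Ps becomes xd = 727 − 6(Ps − 33) = 925 - 6Ps. Setting this equal to supply: 925 - 6Ps = -11 + 3Ps, so Ps = 104.
Buyers pay Pb = 104 − 33 = 71; x' = -11 + 3·104 = 301.
Buyers' price falls by P* − Pb = 82 − 71 = 11; sellers' price rises by Ps − P* = 104 − 82 = 22.
So consumers capture 11/33 = 1/3 of each unit of subsidy.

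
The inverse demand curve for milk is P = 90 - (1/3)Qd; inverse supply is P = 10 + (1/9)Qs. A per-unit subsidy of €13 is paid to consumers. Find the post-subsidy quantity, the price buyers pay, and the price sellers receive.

Q' = 209.25; buyers pay €20.25; sellers receive €33.25

Pre-subsidy: 90 - (1/3)Q = 10 + (1/9)Q gives Q* = 180 and P* = 30.
With the rebate, buyers effectively pay Pb = Ps − 13, where Ps is the price sellers receive.
On the curves, Pb = 90 - (1/3)Q and Ps = 10 + (1/9)Q; the wedge Ps − Pb = 13 gives 10 + (1/9)Q − (90 - (1/3)Q) = 13, so Q' = 209.25.
Then Pb = 90 − (1/3)·209.25 = 20.25 and Ps = 10 + (1/9)·209.25 = 33.25.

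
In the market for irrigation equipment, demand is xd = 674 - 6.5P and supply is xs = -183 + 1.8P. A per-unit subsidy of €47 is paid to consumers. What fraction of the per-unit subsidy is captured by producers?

Producer share = 65/83

Pre-subsidy: 674 - 6.5P = -183 + 1.8P gives P* = 8570/83, x* = 237/83.
With the rebate, buyers effectively pay Pb = Ps − 47, where Ps is the price sellers receive.
Demand in terms of Ps becomes xd = 674 − 6.5(Ps − 47) = 979.5 - 6.5Ps. Setting this equal to supply: 979.5 - 6.5Ps = -183 + 1.8Ps, so Ps = 11625/83.
Buyers pay Pb = 11625/83 − 47 = 7724/83; x' = -183 + 1.8·(11625/83) = 5736/83.
Buyers' price falls by P* − Pb = 8570/83 − 7724/83 = 846/83; sellers' price rises by Ps − P* = 11625/83 − 8570/83 = 3055/83.
So producers capture (3055/83)/47 = 65/83 of each unit of subsidy.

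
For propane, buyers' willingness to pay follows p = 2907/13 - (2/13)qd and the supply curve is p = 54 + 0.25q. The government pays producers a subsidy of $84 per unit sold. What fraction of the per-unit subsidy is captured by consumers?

Consumer share = 8/21

Pre-subsidy: 2907/13 - (2/13)q = 54 + 0.25q gives q* = 420 and p* = 159.
With the subsidy, sellers receive ps = pb + 84 for each unit, where pb is the price buyers pay.
On the curves, pb = 2907/13 - (2/13)q and ps = 54 + 0.25q; the wedge ps − pb = 84 gives 54 + 0.25q − (2907/13 - (2/13)q) = 84, so q' = 628.
Then pb = 2907/13 − (2/13)·628 = 127 and ps = 54 + 0.25·628 = 211.
Buyers' price falls by p* − pb = 159 − 127 = 32; sellers' price rises by ps − p* = 211 − 159 = 52.
So consumers capture 32/84 = 8/21 of each unit of subsidy.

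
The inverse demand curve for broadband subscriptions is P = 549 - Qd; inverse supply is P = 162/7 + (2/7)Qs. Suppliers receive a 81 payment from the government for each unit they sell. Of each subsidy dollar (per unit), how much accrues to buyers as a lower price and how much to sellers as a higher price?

Buyers gain 63 per unit; sellers gain 18 per unit

Pre-subsidy: 549 - Q = 162/7 + (2/7)Q gives Q* = 409 and P* = 140.
With the subsidy, sellers receive Ps = Pb + 81 for each unit, where Pb is the price buyers pay.
On the curves, Pb = 549 - Q and Ps = 162/7 + (2/7)Q; the wedge Ps − Pb = 81 gives 162/7 + (2/7)Q − (549 - Q) = 81, so Q' = 472.
Then Pb = 549 − 1·472 = 77 and Ps = 162/7 + (2/7)·472 = 158.
Buyers' price falls by P* − Pb = 140 − 77 = 63; sellers' price rises by Ps − P* = 158 − 140 = 18.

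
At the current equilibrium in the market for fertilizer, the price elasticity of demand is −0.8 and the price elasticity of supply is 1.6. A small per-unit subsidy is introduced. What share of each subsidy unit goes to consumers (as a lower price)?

Consumer share = 2/3

For a small subsidy around the equilibrium, the benefit split depends on the relative slopes, which at a point are proportional to the elasticities.
Buyer share = εs/(εs + |εd|) = 1.6/(1.6 + 0.8) = 2/3; seller share = |εd|/(εs + |εd|) = 1/3.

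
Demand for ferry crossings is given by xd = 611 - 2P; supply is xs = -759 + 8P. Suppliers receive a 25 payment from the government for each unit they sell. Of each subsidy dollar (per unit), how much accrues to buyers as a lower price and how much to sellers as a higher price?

Buyers gain 20 per unit; sellers gain 5 per unit

Pre-subsidy: 611 - 2P = -759 + 8P gives P* = 137, x* = 337.
With the subsidy, sellers receive Ps = Pb + 25 for each unit, where Pb is the price buyers pay.
Supply in terms of Pb becomes xs = -759 + 8(Pb + 25) = -559 + 8Pb. Setting this equal to demand: 611 - 2Pb = -559 + 8Pb, so Pb = 117.
Sellers receive Ps = 117 + 25 = 142; x' = 611 − 2·117 = 377.
Buyers' price falls by P* − Pb = 137 − 117 = 20; sellers' price rises by Ps − P* = 142 − 137 = 5.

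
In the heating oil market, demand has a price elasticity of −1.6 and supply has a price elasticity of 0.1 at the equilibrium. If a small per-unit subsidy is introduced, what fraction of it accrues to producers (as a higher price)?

For a small subsidy around the equilibrium, the benefit split depends on the relative slopes, which at a point are proportional to the elasticities.
Buyer share = εs/(εs + |εd|) = 0.1/(0.1 + 1.6) = 1/17; seller share = |εd|/(εs + |εd|) = 16/17.
So producers capture 16/17 of the subsidy.

Producer share = 16/17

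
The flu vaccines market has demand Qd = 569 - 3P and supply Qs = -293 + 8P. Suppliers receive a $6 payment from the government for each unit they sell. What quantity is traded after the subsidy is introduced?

Q' = 347

Pre-subsidy: 569 - 3P = -293 + 8P gives P* = 862/11, Q* = 3673/11.
With the subsidy, sellers receive Ps = Pb + 6 for each unit, where Pb is the price buyers pay.
Supply in terms of Pb becomes Qs = -293 + 8(Pb + 6) = -245 + 8Pb. Setting this equal to demand: 569 - 3Pb = -245 + 8Pb, so Pb = 74.
Sellers receive Ps = 74 + 6 = 80; Q' = 569 − 3·74 = 347.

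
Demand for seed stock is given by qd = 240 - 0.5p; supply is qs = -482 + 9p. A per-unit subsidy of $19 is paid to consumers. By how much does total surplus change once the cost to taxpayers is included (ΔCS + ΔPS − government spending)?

Pre-subsidy: 240 - 0.5p = -482 + 9p gives p* = 76, q* = 202.
With the rebate, buyers effectively pay pb = ps − 19, where ps is the price sellers receive.
Demand in terms of ps becomes qd = 240 − 0.5(ps − 19) = 249.5 - 0.5ps. Setting this equal to supply: 249.5 - 0.5ps = -482 + 9ps, so ps = 77.
Buyers pay pb = 77 − 19 = 58; q' = -482 + 9·77 = 211.
ΔCS = ½(202 + 211)(76 − 58) = 3717; ΔPS = ½(202 + 211)(77 − 76) = 206.5.
Government spending = 19 × 211 = 4009.
Net change = 3717 + 206.5 − 4009 = -85.5. The loss equals the DWL triangle ½·19·9.

Net change in total surplus = -$85.5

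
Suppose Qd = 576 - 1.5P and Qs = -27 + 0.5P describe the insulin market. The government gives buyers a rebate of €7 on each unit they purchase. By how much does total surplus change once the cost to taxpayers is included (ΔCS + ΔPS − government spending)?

Pre-subsidy: 576 - 1.5P = -27 + 0.5P gives P* = 301.5, Q* = 123.75.
With the rebate, buyers effectively pay Pb = Ps − 7, where Ps is the price sellers receive.
Demand in terms of Ps becomes Qd = 576 − 1.5(Ps − 7) = 586.5 - 1.5Ps. Setting this equal to supply: 586.5 - 1.5Ps = -27 + 0.5Ps, so Ps = 306.75.
Buyers pay Pb = 306.75 − 7 = 299.75; Q' = -27 + 0.5·306.75 = 126.375.
ΔCS = ½(123.75 + 126.375)(301.5 − 299.75) = 218.859375; ΔPS = ½(123.75 + 126.375)(306.75 − 301.5) = 656.578125.
Government spending = 7 × 126.375 = 884.625.
Net change = 218.859375 + 656.578125 − 884.625 = -9.1875. The loss equals the DWL triangle ½·7·2.625.

Net change in total surplus = -€9.1875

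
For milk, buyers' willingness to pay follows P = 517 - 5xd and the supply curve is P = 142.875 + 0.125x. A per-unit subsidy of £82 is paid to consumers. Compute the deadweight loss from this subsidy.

Pre-subsidy: 517 - 5x = 142.875 + 0.125x gives x* = 73 and P* = 152.
With the rebate, buyers effectively pay Pb = Ps − 82, where Ps is the price sellers receive.
On the curves, Pb = 517 - 5x and Ps = 142.875 + 0.125x; the wedge Ps − Pb = 82 gives 142.875 + 0.125x − (517 - 5x) = 82, so x' = 89.
Then Pb = 517 − 5·89 = 72 and Ps = 142.875 + 0.125·89 = 154.
The subsidy expands output by 89 − 73 = 16 past the efficient level; on those units the gap between marginal cost and willingness to pay runs from 0 up to 82.
DWL = ½ × 82 × 16 = 656.

Deadweight loss = £656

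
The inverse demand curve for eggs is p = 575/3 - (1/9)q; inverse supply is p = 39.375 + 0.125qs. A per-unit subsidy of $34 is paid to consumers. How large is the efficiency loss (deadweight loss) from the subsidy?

Pre-subsidy: 575/3 - (1/9)q = 39.375 + 0.125q gives q* = 645 and p* = 120.
With the rebate, buyers effectively pay pb = ps − 34, where ps is the price sellers receive.
On the curves, pb = 575/3 - (1/9)q and ps = 39.375 + 0.125q; the wedge ps − pb = 34 gives 39.375 + 0.125q − (575/3 - (1/9)q) = 34, so q' = 789.
Then pb = 575/3 − (1/9)·789 = 104 and ps = 39.375 + 0.125·789 = 138.
The subsidy expands output by 789 − 645 = 144 past the efficient level; on those units the gap between marginal cost and willingness to pay runs from 0 up to 34.
DWL = ½ × 34 × 144 = 2448.

Deadweight loss = $2448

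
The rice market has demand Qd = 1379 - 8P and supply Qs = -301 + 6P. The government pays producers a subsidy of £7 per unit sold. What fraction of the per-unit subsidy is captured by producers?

Pre-subsidy: 1379 - 8P = -301 + 6P gives P* = 120, Q* = 419.
With the subsidy, sellers receive Ps = Pb + 7 for each unit, where Pb is the price buyers pay.
Supply in terms of Pb becomes Qs = -301 + 6(Pb + 7) = -259 + 6Pb. Setting this equal to demand: 1379 - 8Pb = -259 + 6Pb, so Pb = 117.
Sellers receive Ps = 117 + 7 = 124; Q' = 1379 − 8·117 = 443.
Buyers' price falls by P* − Pb = 120 − 117 = 3; sellers' price rises by Ps − P* = 124 − 120 = 4.
So producers capture 4/7 = 4/7 of each unit of subsidy.

Producer share = 4/7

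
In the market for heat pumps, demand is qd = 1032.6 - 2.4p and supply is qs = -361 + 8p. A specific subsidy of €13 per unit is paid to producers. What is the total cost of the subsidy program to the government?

Government cost = €9555

Pre-subsidy: 1032.6 - 2.4p = -361 + 8p gives p* = 134, q* = 711.
With the subsidy, sellers receive ps = pb + 13 for each unit, where pb is the price buyers pay.
Supply in terms of pb becomes qs = -361 + 8(pb + 13) = -257 + 8pb. Setting this equal to demand: 1032.6 - 2.4pb = -257 + 8pb, so pb = 124.
Sellers receive ps = 124 + 13 = 137; q' = 1032.6 − 2.4·124 = 735.
Government outlay = subsidy × quantity = 13 × 735 = 9555.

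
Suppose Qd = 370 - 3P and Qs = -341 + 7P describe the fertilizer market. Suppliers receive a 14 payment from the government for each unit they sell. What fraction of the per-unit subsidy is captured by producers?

Producer share = 0.3

Pre-subsidy: 370 - 3P = -341 + 7P gives P* = 71.1, Q* = 156.7.
With the subsidy, sellers receive Ps = Pb + 14 for each unit, where Pb is the price buyers pay.
Supply in terms of Pb becomes Qs = -341 + 7(Pb + 14) = -243 + 7Pb. Setting this equal to demand: 370 - 3Pb = -243 + 7Pb, so Pb = 61.3.
Sellers receive Ps = 61.3 + 14 = 75.3; Q' = 370 − 3·61.3 = 186.1.
Buyers' price falls by P* − Pb = 71.1 − 61.3 = 9.8; sellers' price rises by Ps − P* = 75.3 − 71.1 = 4.2.
So producers capture 4.2/14 = 0.3 of each unit of subsidy.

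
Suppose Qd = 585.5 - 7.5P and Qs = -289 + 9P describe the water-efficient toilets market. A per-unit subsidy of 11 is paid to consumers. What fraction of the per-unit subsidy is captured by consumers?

Pre-subsidy: 585.5 - 7.5P = -289 + 9P gives P* = 53, Q* = 188.
With the rebate, buyers effectively pay Pb = Ps − 11, where Ps is the price sellers receive.
Demand in terms of Ps becomes Qd = 585.5 − 7.5(Ps − 11) = 668 - 7.5Ps. Setting this equal to supply: 668 - 7.5Ps = -289 + 9Ps, so Ps = 58.
Buyers pay Pb = 58 − 11 = 47; Q' = -289 + 9·58 = 233.
Buyers' price falls by P* − Pb = 53 − 47 = 6; sellers' price rises by Ps − P* = 58 − 53 = 5.
So consumers capture 6/11 = 6/11 of each unit of subsidy.

Consumer share = 6/11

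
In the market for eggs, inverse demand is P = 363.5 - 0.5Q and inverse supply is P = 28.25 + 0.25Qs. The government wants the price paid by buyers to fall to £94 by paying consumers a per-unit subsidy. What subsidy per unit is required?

At a buyer price of 94, quantity demanded is 727 − 2·94 = 539.
Sellers supply 539 only when they receive Ps = 28.25 + 0.25·539 = 163.
s = Ps − Pb = 163 − 94 = 69.

Required subsidy s = £69 per unit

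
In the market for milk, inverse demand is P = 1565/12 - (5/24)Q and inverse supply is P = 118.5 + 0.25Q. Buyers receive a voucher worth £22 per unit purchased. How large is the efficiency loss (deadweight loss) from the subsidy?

Pre-subsidy: 1565/12 - (5/24)Q = 118.5 + 0.25Q gives Q* = 26 and P* = 125.
With the rebate, buyers effectively pay Pb = Ps − 22, where Ps is the price sellers receive.
On the curves, Pb = 1565/12 - (5/24)Q and Ps = 118.5 + 0.25Q; the wedge Ps − Pb = 22 gives 118.5 + 0.25Q − (1565/12 - (5/24)Q) = 22, so Q' = 74.
Then Pb = 1565/12 − (5/24)·74 = 115 and Ps = 118.5 + 0.25·74 = 137.
The subsidy expands output by 74 − 26 = 48 past the efficient level; on those units the gap between marginal cost and willingness to pay runs from 0 up to 22.
DWL = ½ × 22 × 48 = 528.

Deadweight loss = £528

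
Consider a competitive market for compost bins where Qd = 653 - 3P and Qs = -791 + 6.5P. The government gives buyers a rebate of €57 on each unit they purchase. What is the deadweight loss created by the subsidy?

Pre-subsidy: 653 - 3P = -791 + 6.5P gives P* = 152, Q* = 197.
With the rebate, buyers effectively pay Pb = Ps − 57, where Ps is the price sellers receive.
Demand in terms of Ps becomes Qd = 653 − 3(Ps − 57) = 824 - 3Ps. Setting this equal to supply: 824 - 3Ps = -791 + 6.5Ps, so Ps = 170.
Buyers pay Pb = 170 − 57 = 113; Q' = -791 + 6.5·170 = 314.
The subsidy expands output by 314 − 197 = 117 past the efficient level; on those units the gap between marginal cost and willingness to pay runs from 0 up to 57.
DWL = ½ × 57 × 117 = 3334.5.

Deadweight loss = €3334.5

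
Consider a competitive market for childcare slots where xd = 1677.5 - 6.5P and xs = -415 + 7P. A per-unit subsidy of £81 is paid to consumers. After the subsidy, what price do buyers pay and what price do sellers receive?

Buyers pay £113; sellers receive £194

Pre-subsidy: 1677.5 - 6.5P = -415 + 7P gives P* = 155, x* = 670.
With the rebate, buyers effectively pay Pb = Ps − 81, where Ps is the price sellers receive.
Demand in terms of Ps becomes xd = 1677.5 − 6.5(Ps − 81) = 2204 - 6.5Ps. Setting this equal to supply: 2204 - 6.5Ps = -415 + 7Ps, so Ps = 194.
Buyers pay Pb = 194 − 81 = 113; x' = -415 + 7·194 = 943.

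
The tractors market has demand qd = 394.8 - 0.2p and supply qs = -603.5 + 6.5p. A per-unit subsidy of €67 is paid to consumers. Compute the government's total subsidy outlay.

Pre-subsidy: 394.8 - 0.2p = -603.5 + 6.5p gives p* = 149, q* = 365.
With the rebate, buyers effectively pay pb = ps − 67, where ps is the price sellers receive.
Demand in terms of ps becomes qd = 394.8 − 0.2(ps − 67) = 408.2 - 0.2ps. Setting this equal to supply: 408.2 - 0.2ps = -603.5 + 6.5ps, so ps = 151.
Buyers pay pb = 151 − 67 = 84; q' = -603.5 + 6.5·151 = 378.
Government outlay = subsidy × quantity = 67 × 378 = 25326.

Government cost = €25326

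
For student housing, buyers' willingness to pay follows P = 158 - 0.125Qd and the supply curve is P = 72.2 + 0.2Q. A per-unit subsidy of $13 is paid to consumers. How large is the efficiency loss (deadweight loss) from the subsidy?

Pre-subsidy: 158 - 0.125Q = 72.2 + 0.2Q gives Q* = 264 and P* = 125.
With the rebate, buyers effectively pay Pb = Ps − 13, where Ps is the price sellers receive.
On the curves, Pb = 158 - 0.125Q and Ps = 72.2 + 0.2Q; the wedge Ps − Pb = 13 gives 72.2 + 0.2Q − (158 - 0.125Q) = 13, so Q' = 304.
Then Pb = 158 − 0.125·304 = 120 and Ps = 72.2 + 0.2·304 = 133.
The subsidy expands output by 304 − 264 = 40 past the efficient level; on those units the gap between marginal cost and willingness to pay runs from 0 up to 13.
DWL = ½ × 13 × 40 = 260.

Deadweight loss = $260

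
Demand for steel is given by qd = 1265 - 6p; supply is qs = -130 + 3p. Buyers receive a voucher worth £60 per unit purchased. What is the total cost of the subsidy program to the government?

Pre-subsidy: 1265 - 6p = -130 + 3p gives p* = 155, q* = 335.
With the rebate, buyers effectively pay pb = ps − 60, where ps is the price sellers receive.
Demand in terms of ps becomes qd = 1265 − 6(ps − 60) = 1625 - 6ps. Setting this equal to supply: 1625 - 6ps = -130 + 3ps, so ps = 195.
Buyers pay pb = 195 − 60 = 135; q' = -130 + 3·195 = 455.
Government outlay = subsidy × quantity = 60 × 455 = 27300.

Government cost = £27300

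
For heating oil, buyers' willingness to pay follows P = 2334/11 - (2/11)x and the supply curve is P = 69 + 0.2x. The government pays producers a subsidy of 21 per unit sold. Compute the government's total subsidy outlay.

Pre-subsidy: 2334/11 - (2/11)x = 69 + 0.2x gives x* = 375 and P* = 144.
With the subsidy, sellers receive Ps = Pb + 21 for each unit, where Pb is the price buyers pay.
On the curves, Pb = 2334/11 - (2/11)x and Ps = 69 + 0.2x; the wedge Ps − Pb = 21 gives 69 + 0.2x − (2334/11 - (2/11)x) = 21, so x' = 430.
Then Pb = 2334/11 − (2/11)·430 = 134 and Ps = 69 + 0.2·430 = 155.
Government outlay = subsidy × quantity = 21 × 430 = 9030.

Government cost = 9030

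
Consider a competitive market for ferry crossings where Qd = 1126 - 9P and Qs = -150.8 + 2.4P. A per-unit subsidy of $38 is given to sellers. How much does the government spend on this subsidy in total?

Government cost = $7220

Pre-subsidy: 1126 - 9P = -150.8 + 2.4P gives P* = 112, Q* = 118.
With the subsidy, sellers receive Ps = Pb + 38 for each unit, where Pb is the price buyers pay.
Supply in terms of Pb becomes Qs = -150.8 + 2.4(Pb + 38) = -59.6 + 2.4Pb. Setting this equal to demand: 1126 - 9Pb = -59.6 + 2.4Pb, so Pb = 104.
Sellers receive Ps = 104 + 38 = 142; Q' = 1126 − 9·104 = 190.
Government outlay = subsidy × quantity = 38 × 190 = 7220.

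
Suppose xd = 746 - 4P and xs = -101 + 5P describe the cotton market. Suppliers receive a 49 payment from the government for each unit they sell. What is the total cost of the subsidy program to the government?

Pre-subsidy: 746 - 4P = -101 + 5P gives P* = 847/9, x* = 3326/9.
With the subsidy, sellers receive Ps = Pb + 49 for each unit, where Pb is the price buyers pay.
Supply in terms of Pb becomes xs = -101 + 5(Pb + 49) = 144 + 5Pb. Setting this equal to demand: 746 - 4Pb = 144 + 5Pb, so Pb = 602/9.
Sellers receive Ps = 602/9 + 49 = 1043/9; x' = 746 − 4·(602/9) = 4306/9.
Government outlay = subsidy × quantity = 49 × 4306/9 = 210994/9.

Government cost = 210994/9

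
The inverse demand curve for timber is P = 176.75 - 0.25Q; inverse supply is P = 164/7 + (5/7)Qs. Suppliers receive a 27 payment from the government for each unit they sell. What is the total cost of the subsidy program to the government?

Government cost = 5049

Pre-subsidy: 176.75 - 0.25Q = 164/7 + (5/7)Q gives Q* = 159 and P* = 137.
With the subsidy, sellers receive Ps = Pb + 27 for each unit, where Pb is the price buyers pay.
On the curves, Pb = 176.75 - 0.25Q and Ps = 164/7 + (5/7)Q; the wedge Ps − Pb = 27 gives 164/7 + (5/7)Q − (176.75 - 0.25Q) = 27, so Q' = 187.
Then Pb = 176.75 − 0.25·187 = 130 and Ps = 164/7 + (5/7)·187 = 157.
Government outlay = subsidy × quantity = 27 × 187 = 5049.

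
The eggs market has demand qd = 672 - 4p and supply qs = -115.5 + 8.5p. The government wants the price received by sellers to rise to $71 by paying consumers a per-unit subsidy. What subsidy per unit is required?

Required subsidy s = $25 per unit

At a seller price of 71, quantity supplied is -115.5 + 8.5·71 = 488.
Buyers absorb 488 only when they pay pb with 672 − 4·pb = 488, i.e. pb = 46.
s = ps − pb = 71 − 46 = 25.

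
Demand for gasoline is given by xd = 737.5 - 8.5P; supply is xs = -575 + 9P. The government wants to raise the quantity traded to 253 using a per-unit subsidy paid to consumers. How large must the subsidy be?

At x = 253, invert demand for the buyer price: Pb = (737.5 − 253)/8.5 = 57; invert supply for the seller price: Ps = (253 − (-575))/9 = 92.
The subsidy must fill the gap: s = Ps − Pb = 92 − 57 = 35.

Required subsidy s = 35 per unit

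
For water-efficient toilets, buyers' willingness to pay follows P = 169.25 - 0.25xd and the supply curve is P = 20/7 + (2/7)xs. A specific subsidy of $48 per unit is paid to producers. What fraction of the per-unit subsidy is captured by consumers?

Pre-subsidy: 169.25 - 0.25x = 20/7 + (2/7)x gives x* = 310.6 and P* = 91.6.
With the subsidy, sellers receive Ps = Pb + 48 for each unit, where Pb is the price buyers pay.
On the curves, Pb = 169.25 - 0.25x and Ps = 20/7 + (2/7)x; the wedge Ps − Pb = 48 gives 20/7 + (2/7)x − (169.25 - 0.25x) = 48, so x' = 400.2.
Then Pb = 169.25 − 0.25·400.2 = 69.2 and Ps = 20/7 + (2/7)·400.2 = 117.2.
Buyers' price falls by P* − Pb = 91.6 − 69.2 = 22.4; sellers' price rises by Ps − P* = 117.2 − 91.6 = 25.6.
So consumers capture 22.4/48 = 7/15 of each unit of subsidy.

Consumer share = 7/15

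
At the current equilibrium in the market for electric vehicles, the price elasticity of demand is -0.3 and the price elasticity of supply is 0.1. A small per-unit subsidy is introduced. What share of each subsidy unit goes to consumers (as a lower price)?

For a small subsidy around the equilibrium, the benefit split depends on the relative slopes, which at a point are proportional to the elasticities.
Buyer share = εs/(εs + |εd|) = 0.1/(0.1 + 0.3) = 0.25; seller share = |εd|/(εs + |εd|) = 0.75.

Consumer share = 0.25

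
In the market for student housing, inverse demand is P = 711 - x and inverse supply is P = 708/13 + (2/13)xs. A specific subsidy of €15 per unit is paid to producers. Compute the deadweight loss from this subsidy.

Deadweight loss = €97.5

Pre-subsidy: 711 - x = 708/13 + (2/13)x gives x* = 569 and P* = 142.
With the subsidy, sellers receive Ps = Pb + 15 for each unit, where Pb is the price buyers pay.
On the curves, Pb = 711 - x and Ps = 708/13 + (2/13)x; the wedge Ps − Pb = 15 gives 708/13 + (2/13)x − (711 - x) = 15, so x' = 582.
Then Pb = 711 − 1·582 = 129 and Ps = 708/13 + (2/13)·582 = 144.
The subsidy expands output by 582 − 569 = 13 past the efficient level; on those units the gap between marginal cost and willingness to pay runs from 0 up to 15.
DWL = ½ × 15 × 13 = 97.5.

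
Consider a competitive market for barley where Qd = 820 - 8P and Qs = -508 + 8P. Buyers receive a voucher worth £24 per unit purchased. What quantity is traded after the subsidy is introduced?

Pre-subsidy: 820 - 8P = -508 + 8P gives P* = 83, Q* = 156.
With the rebate, buyers effectively pay Pb = Ps − 24, where Ps is the price sellers receive.
Demand in terms of Ps becomes Qd = 820 − 8(Ps − 24) = 1012 - 8Ps. Setting this equal to supply: 1012 - 8Ps = -508 + 8Ps, so Ps = 95.
Buyers pay Pb = 95 − 24 = 71; Q' = -508 + 8·95 = 252.

Q' = 252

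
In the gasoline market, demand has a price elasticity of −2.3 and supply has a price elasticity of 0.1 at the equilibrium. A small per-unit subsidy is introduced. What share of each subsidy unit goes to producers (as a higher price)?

For a small subsidy around the equilibrium, the benefit split depends on the relative slopes, which at a point are proportional to the elasticities.
Buyer share = εs/(εs + |εd|) = 0.1/(0.1 + 2.3) = 1/24; seller share = |εd|/(εs + |εd|) = 23/24.
So producers capture 23/24 of the subsidy.

Producer share = 23/24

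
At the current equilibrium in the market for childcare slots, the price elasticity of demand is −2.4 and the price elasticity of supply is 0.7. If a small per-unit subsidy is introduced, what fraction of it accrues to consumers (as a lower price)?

For a small subsidy around the equilibrium, the benefit split depends on the relative slopes, which at a point are proportional to the elasticities.
Buyer share = εs/(εs + |εd|) = 0.7/(0.7 + 2.4) = 7/31; seller share = |εd|/(εs + |εd|) = 24/31.

Consumer share = 7/31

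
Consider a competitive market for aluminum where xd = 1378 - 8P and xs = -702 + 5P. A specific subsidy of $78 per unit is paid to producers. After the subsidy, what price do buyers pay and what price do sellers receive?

Pre-subsidy: 1378 - 8P = -702 + 5P gives P* = 160, x* = 98.
With the subsidy, sellers receive Ps = Pb + 78 for each unit, where Pb is the price buyers pay.
Supply in terms of Pb becomes xs = -702 + 5(Pb + 78) = -312 + 5Pb. Setting this equal to demand: 1378 - 8Pb = -312 + 5Pb, so Pb = 130.
Sellers receive Ps = 130 + 78 = 208; x' = 1378 − 8·130 = 338.

Buyers pay $130; sellers receive $208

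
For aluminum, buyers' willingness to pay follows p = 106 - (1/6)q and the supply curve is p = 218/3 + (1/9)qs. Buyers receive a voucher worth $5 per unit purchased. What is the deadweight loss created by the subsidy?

Pre-subsidy: 106 - (1/6)q = 218/3 + (1/9)q gives q* = 120 and p* = 86.
With the rebate, buyers effectively pay pb = ps − 5, where ps is the price sellers receive.
On the curves, pb = 106 - (1/6)q and ps = 218/3 + (1/9)q; the wedge ps − pb = 5 gives 218/3 + (1/9)q − (106 - (1/6)q) = 5, so q' = 138.
Then pb = 106 − (1/6)·138 = 83 and ps = 218/3 + (1/9)·138 = 88.
The subsidy expands output by 138 − 120 = 18 past the efficient level; on those units the gap between marginal cost and willingness to pay runs from 0 up to 5.
DWL = ½ × 5 × 18 = 45.

Deadweight loss = $45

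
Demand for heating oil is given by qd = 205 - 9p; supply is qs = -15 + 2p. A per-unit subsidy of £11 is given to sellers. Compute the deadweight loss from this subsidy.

Deadweight loss = £99

Pre-subsidy: 205 - 9p = -15 + 2p gives p* = 20, q* = 25.
With the subsidy, sellers receive ps = pb + 11 for each unit, where pb is the price buyers pay.
Supply in terms of pb becomes qs = -15 + 2(pb + 11) = 7 + 2pb. Setting this equal to demand: 205 - 9pb = 7 + 2pb, so pb = 18.
Sellers receive ps = 18 + 11 = 29; q' = 205 − 9·18 = 43.
The subsidy expands output by 43 − 25 = 18 past the efficient level; on those units the gap between marginal cost and willingness to pay runs from 0 up to 11.
DWL = ½ × 11 × 18 = 99.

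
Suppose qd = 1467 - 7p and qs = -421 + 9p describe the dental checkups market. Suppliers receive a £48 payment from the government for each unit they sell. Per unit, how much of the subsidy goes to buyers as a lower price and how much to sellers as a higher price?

Pre-subsidy: 1467 - 7p = -421 + 9p gives p* = 118, q* = 641.
With the subsidy, sellers receive ps = pb + 48 for each unit, where pb is the price buyers pay.
Supply in terms of pb becomes qs = -421 + 9(pb + 48) = 11 + 9pb. Setting this equal to demand: 1467 - 7pb = 11 + 9pb, so pb = 91.
Sellers receive ps = 91 + 48 = 139; q' = 1467 − 7·91 = 830.
Buyers' price falls by p* − pb = 118 − 91 = 27; sellers' price rises by ps − p* = 139 − 118 = 21.

Buyers gain £27 per unit; sellers gain £21 per unit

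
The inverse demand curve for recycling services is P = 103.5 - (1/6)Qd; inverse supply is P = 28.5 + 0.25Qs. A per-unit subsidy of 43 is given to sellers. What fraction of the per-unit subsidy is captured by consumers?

Consumer share = 0.4

Pre-subsidy: 103.5 - (1/6)Q = 28.5 + 0.25Q gives Q* = 180 and P* = 73.5.
With the subsidy, sellers receive Ps = Pb + 43 for each unit, where Pb is the price buyers pay.
On the curves, Pb = 103.5 - (1/6)Q and Ps = 28.5 + 0.25Q; the wedge Ps − Pb = 43 gives 28.5 + 0.25Q − (103.5 - (1/6)Q) = 43, so Q' = 283.2.
Then Pb = 103.5 − (1/6)·283.2 = 56.3 and Ps = 28.5 + 0.25·283.2 = 99.3.
Buyers' price falls by P* − Pb = 73.5 − 56.3 = 17.2; sellers' price rises by Ps − P* = 99.3 − 73.5 = 25.8.
So consumers capture 17.2/43 = 0.4 of each unit of subsidy.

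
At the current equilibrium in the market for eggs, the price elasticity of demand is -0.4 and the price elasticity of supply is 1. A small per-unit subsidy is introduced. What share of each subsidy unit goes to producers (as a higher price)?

For a small subsidy around the equilibrium, the benefit split depends on the relative slopes, which at a point are proportional to the elasticities.
Buyer share = εs/(εs + |εd|) = 1/(1 + 0.4) = 5/7; seller share = |εd|/(εs + |εd|) = 2/7.
So producers capture 2/7 of the subsidy.

Producer share = 2/7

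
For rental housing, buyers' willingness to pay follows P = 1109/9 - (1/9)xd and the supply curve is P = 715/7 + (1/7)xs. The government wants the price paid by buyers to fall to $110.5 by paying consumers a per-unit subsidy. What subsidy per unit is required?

Required subsidy s = $8 per unit

At a buyer price of 110.5, quantity demanded is 1109 − 9·110.5 = 114.5.
Sellers supply 114.5 only when they receive Ps = 715/7 + (1/7)·114.5 = 118.5.
s = Ps − Pb = 118.5 − 110.5 = 8.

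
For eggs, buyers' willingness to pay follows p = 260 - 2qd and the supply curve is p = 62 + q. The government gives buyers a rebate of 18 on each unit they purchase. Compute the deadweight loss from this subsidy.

Pre-subsidy: 260 - 2q = 62 + q gives q* = 66 and p* = 128.
With the rebate, buyers effectively pay pb = ps − 18, where ps is the price sellers receive.
On the curves, pb = 260 - 2q and ps = 62 + q; the wedge ps − pb = 18 gives 62 + q − (260 - 2q) = 18, so q' = 72.
Then pb = 260 − 2·72 = 116 and ps = 62 + 1·72 = 134.
The subsidy expands output by 72 − 66 = 6 past the efficient level; on those units the gap between marginal cost and willingness to pay runs from 0 up to 18.
DWL = ½ × 18 × 6 = 54.

Deadweight loss = 54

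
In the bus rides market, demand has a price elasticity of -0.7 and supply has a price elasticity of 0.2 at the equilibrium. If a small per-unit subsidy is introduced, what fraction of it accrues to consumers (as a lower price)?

For a small subsidy around the equilibrium, the benefit split depends on the relative slopes, which at a point are proportional to the elasticities.
Buyer share = εs/(εs + |εd|) = 0.2/(0.2 + 0.7) = 2/9; seller share = |εd|/(εs + |εd|) = 7/9.

Consumer share = 2/9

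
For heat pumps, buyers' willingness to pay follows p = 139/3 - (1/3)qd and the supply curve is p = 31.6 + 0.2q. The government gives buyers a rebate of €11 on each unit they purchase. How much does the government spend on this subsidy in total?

Government cost = €530.75

Pre-subsidy: 139/3 - (1/3)q = 31.6 + 0.2q gives q* = 27.625 and p* = 37.125.
With the rebate, buyers effectively pay pb = ps − 11, where ps is the price sellers receive.
On the curves, pb = 139/3 - (1/3)q and ps = 31.6 + 0.2q; the wedge ps − pb = 11 gives 31.6 + 0.2q − (139/3 - (1/3)q) = 11, so q' = 48.25.
Then pb = 139/3 − (1/3)·48.25 = 30.25 and ps = 31.6 + 0.2·48.25 = 41.25.
Government outlay = subsidy × quantity = 11 × 48.25 = 530.75.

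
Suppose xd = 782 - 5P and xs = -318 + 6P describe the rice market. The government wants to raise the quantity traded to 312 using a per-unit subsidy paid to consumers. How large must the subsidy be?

Required subsidy s = 11 per unit

At x = 312, invert demand for the buyer price: Pb = (782 − 312)/5 = 94; invert supply for the seller price: Ps = (312 − (-318))/6 = 105.
The subsidy must fill the gap: s = Ps − Pb = 105 − 94 = 11.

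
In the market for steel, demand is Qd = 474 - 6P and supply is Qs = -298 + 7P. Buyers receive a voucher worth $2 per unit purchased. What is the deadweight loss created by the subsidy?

Deadweight loss = 84/13

Pre-subsidy: 474 - 6P = -298 + 7P gives P* = 772/13, Q* = 1530/13.
With the rebate, buyers effectively pay Pb = Ps − 2, where Ps is the price sellers receive.
Demand in terms of Ps becomes Qd = 474 − 6(Ps − 2) = 486 - 6Ps. Setting this equal to supply: 486 - 6Ps = -298 + 7Ps, so Ps = 784/13.
Buyers pay Pb = 784/13 − 2 = 758/13; Q' = -298 + 7·(784/13) = 1614/13.
The subsidy expands output by 1614/13 − 1530/13 = 84/13 past the efficient level; on those units the gap between marginal cost and willingness to pay runs from 0 up to 2.
DWL = ½ × 2 × 84/13 = 84/13.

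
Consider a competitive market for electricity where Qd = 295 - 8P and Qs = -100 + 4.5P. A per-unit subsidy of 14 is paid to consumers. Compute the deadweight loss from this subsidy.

Pre-subsidy: 295 - 8P = -100 + 4.5P gives P* = 31.6, Q* = 42.2.
With the rebate, buyers effectively pay Pb = Ps − 14, where Ps is the price sellers receive.
Demand in terms of Ps becomes Qd = 295 − 8(Ps − 14) = 407 - 8Ps. Setting this equal to supply: 407 - 8Ps = -100 + 4.5Ps, so Ps = 40.56.
Buyers pay Pb = 40.56 − 14 = 26.56; Q' = -100 + 4.5·40.56 = 82.52.
The subsidy expands output by 82.52 − 42.2 = 40.32 past the efficient level; on those units the gap between marginal cost and willingness to pay runs from 0 up to 14.
DWL = ½ × 14 × 40.32 = 282.24.

Deadweight loss = 282.24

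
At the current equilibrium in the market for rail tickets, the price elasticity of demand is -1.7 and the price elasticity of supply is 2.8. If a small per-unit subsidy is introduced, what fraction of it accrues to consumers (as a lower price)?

Consumer share = 28/45

For a small subsidy around the equilibrium, the benefit split depends on the relative slopes, which at a point are proportional to the elasticities.
Buyer share = εs/(εs + |εd|) = 2.8/(2.8 + 1.7) = 28/45; seller share = |εd|/(εs + |εd|) = 17/45.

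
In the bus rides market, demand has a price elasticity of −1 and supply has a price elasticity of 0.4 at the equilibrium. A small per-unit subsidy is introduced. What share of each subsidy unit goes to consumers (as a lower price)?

For a small subsidy around the equilibrium, the benefit split depends on the relative slopes, which at a point are proportional to the elasticities.
Buyer share = εs/(εs + |εd|) = 0.4/(0.4 + 1) = 2/7; seller share = |εd|/(εs + |εd|) = 5/7.

Consumer share = 2/7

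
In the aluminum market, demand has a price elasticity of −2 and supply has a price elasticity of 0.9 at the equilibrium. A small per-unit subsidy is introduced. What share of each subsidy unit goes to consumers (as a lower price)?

Consumer share = 9/29

For a small subsidy around the equilibrium, the benefit split depends on the relative slopes, which at a point are proportional to the elasticities.
Buyer share = εs/(εs + |εd|) = 0.9/(0.9 + 2) = 9/29; seller share = |εd|/(εs + |εd|) = 20/29.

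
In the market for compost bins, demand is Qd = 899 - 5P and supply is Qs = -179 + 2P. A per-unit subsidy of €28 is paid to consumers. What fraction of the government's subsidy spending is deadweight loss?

DWL / government spending = 20/169

Pre-subsidy: 899 - 5P = -179 + 2P gives P* = 154, Q* = 129.
With the rebate, buyers effectively pay Pb = Ps − 28, where Ps is the price sellers receive.
Demand in terms of Ps becomes Qd = 899 − 5(Ps − 28) = 1039 - 5Ps. Setting this equal to supply: 1039 - 5Ps = -179 + 2Ps, so Ps = 174.
Buyers pay Pb = 174 − 28 = 146; Q' = -179 + 2·174 = 169.
ΔCS = ½(129 + 169)(154 − 146) = 1192; ΔPS = ½(129 + 169)(174 − 154) = 2980.
Government spending = 28 × 169 = 4732.
DWL = ½ × 28 × (169 − 129) = 560; fraction = 560 / 4732 = 20/169.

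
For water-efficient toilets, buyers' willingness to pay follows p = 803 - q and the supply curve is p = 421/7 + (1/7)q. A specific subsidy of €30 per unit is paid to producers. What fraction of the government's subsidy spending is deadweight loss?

DWL / government spending = 21/1082

Pre-subsidy: 803 - q = 421/7 + (1/7)q gives q* = 650 and p* = 153.
With the subsidy, sellers receive ps = pb + 30 for each unit, where pb is the price buyers pay.
On the curves, pb = 803 - q and ps = 421/7 + (1/7)q; the wedge ps − pb = 30 gives 421/7 + (1/7)q − (803 - q) = 30, so q' = 676.25.
Then pb = 803 − 1·676.25 = 126.75 and ps = 421/7 + (1/7)·676.25 = 156.75.
ΔCS = ½(650 + 676.25)(153 − 126.75) = 17407.03125; ΔPS = ½(650 + 676.25)(156.75 − 153) = 2486.71875.
Government spending = 30 × 676.25 = 20287.5.
DWL = ½ × 30 × (676.25 − 650) = 393.75; fraction = 393.75 / 20287.5 = 21/1082.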